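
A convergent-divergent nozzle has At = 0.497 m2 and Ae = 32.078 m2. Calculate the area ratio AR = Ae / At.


AR = 32.078 / 0.497 = 64.5

64.5


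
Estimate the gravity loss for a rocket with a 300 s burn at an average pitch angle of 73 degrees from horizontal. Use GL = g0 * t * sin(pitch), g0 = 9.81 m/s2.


GL = 9.81 * 300 * sin(73 deg) = 2814 m/s

2814 m/s


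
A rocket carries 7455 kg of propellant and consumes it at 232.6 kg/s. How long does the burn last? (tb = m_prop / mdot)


tb = 7455 / 232.6 = 32.1 s

32.1 s


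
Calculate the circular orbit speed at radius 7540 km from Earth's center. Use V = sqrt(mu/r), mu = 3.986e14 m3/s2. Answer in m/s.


V = sqrt(3.986e14 / 7540000) = 7271 m/s

7271 m/s


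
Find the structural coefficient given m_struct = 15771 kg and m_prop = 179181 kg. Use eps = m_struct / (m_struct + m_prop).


eps = 15771 / (15771 + 179181) = 0.0809

0.0809


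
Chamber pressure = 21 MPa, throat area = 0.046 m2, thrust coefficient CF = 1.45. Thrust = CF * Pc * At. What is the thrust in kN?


F = 1.45 * 21e6 * 0.046 = 1.4007e+06 N = 1400.7 kN

1400.7 kN


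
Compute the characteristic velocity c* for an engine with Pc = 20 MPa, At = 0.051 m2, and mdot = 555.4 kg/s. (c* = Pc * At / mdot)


c* = 20e6 * 0.051 / 555.4 = 1837 m/s

1837 m/s


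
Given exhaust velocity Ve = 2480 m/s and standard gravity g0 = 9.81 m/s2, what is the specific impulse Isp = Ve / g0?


Isp = Ve / g0 = 2480 / 9.81 = 252.8 s

252.8 s


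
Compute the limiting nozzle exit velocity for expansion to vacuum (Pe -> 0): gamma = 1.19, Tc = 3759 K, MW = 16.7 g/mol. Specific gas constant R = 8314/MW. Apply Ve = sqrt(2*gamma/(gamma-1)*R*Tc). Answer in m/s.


R = 8314 / 16.7 = 497.84 J/(kg.K)
Ve = sqrt(2 * 1.19 / (1.19 - 1) * 497.84 * 3759) = 4842 m/s

4842 m/s


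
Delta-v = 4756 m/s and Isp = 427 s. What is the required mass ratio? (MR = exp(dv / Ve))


Ve = 427 * 9.81 = 4188.87 m/s
MR = exp(4756 / 4188.87) = 3.112

3.112


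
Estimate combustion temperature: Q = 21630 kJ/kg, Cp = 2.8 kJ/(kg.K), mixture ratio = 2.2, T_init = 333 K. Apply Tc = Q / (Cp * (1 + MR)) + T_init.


Tc = 21630 / (2.8 * (1 + 2.2)) + 333 = 2747 K

2747 K


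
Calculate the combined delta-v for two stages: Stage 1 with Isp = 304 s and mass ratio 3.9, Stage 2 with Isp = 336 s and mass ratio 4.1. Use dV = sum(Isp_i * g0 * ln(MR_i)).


dV1 = 304 * 9.81 * ln(3.9) = 4058.8 m/s
dV2 = 336 * 9.81 * ln(4.1) = 4650.8 m/s
Total dV = 4058.8 + 4650.8 = 8709.6 m/s ~ 8710 m/s

8710 m/s


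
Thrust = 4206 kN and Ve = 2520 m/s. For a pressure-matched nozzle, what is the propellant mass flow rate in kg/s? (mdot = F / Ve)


mdot = F / Ve = 4206000 / 2520 = 1669.0 kg/s

1669.0 kg/s


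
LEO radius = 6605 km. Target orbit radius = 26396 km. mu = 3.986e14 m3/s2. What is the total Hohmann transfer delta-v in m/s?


V1 = sqrt(mu/r1) = 7768.41 m/s
dV1 = V1*(sqrt(2*r2/(r1+r2)) - 1) = 2057.04 m/s
V2 = sqrt(mu/r2) = 3885.97 m/s
dV2 = V2*(1 - sqrt(2*r1/(r1+r2))) = 1427.37 m/s
Total dV = 3484 m/s

3484 m/s


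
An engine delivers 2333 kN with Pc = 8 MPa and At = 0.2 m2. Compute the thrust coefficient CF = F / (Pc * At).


CF = 2333000 / (8e6 * 0.2) = 1.46

1.46


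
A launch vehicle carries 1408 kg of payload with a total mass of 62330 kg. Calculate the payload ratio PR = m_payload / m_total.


PR = 1408 / 62330 = 0.0226

0.0226


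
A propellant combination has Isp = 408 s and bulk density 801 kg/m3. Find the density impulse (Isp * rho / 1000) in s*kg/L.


rho*Isp = 408 * 801 / 1000 = 327 s*kg/L

327 s*kg/L


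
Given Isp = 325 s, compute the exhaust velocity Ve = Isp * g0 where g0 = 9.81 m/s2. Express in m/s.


Ve = Isp * g0 = 325 * 9.81 = 3188.2 m/s

3188.2 m/s


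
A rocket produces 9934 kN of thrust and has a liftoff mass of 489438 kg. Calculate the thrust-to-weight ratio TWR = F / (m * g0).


TWR = 9934000 / (489438 * 9.81) = 2.07

2.07


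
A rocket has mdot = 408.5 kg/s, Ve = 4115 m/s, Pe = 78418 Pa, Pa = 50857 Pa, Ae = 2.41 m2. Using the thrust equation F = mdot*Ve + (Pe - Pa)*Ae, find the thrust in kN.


F = 408.5 * 4115 + (78418 - 50857) * 2.41 = 1.7474e+06 N = 1747.4 kN

1747.4 kN


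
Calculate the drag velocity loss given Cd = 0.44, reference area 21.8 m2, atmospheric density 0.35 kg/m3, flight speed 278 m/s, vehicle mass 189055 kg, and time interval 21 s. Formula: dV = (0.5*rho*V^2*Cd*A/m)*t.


D = 0.5 * 0.35 * 278^2 * 0.44 * 21.8 = 129728.92 N
a = 129728.92 / 189055 = 0.6862 m/s2
dV = 0.6862 * 21 = 14.4 m/s

14.4 m/s


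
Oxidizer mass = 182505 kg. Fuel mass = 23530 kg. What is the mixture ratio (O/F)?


MR = 182505 / 23530 = 7.76

7.76


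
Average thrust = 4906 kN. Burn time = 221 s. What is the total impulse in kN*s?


It = 4906 * 221 = 1084226 kN*s

1084226 kN*s


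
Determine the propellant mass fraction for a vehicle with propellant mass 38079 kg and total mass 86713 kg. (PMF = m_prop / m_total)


PMF = 38079 / 86713 = 0.439

0.439


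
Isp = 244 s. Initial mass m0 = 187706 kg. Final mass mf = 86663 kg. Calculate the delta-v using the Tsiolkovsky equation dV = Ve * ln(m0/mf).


Ve = 244 * 9.81 = 2393.64 m/s
dV = 2393.64 * ln(187706/86663) = 1850 m/s

1850 m/s


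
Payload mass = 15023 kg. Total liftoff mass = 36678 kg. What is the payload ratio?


PR = 15023 / 36678 = 0.4096

0.4096


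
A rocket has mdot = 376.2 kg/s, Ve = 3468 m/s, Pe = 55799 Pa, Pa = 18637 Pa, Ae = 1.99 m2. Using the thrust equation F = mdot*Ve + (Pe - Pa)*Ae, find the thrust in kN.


F = 376.2 * 3468 + (55799 - 18637) * 1.99 = 1.3786e+06 N = 1378.6 kN

1378.6 kN


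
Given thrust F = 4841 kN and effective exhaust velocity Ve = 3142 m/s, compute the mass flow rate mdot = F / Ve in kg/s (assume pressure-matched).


mdot = F / Ve = 4841000 / 3142 = 1540.7 kg/s

1540.7 kg/s


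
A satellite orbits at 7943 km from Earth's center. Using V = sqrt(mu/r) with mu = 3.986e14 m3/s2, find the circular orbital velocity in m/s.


V = sqrt(3.986e14 / 7943000) = 7084 m/s

7084 m/s


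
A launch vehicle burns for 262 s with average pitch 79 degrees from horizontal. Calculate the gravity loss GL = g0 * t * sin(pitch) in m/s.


GL = 9.81 * 262 * sin(79 deg) = 2523 m/s

2523 m/s


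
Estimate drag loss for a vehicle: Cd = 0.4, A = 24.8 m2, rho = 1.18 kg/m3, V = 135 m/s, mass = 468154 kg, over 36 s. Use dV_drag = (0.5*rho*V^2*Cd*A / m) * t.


D = 0.5 * 1.18 * 135^2 * 0.4 * 24.8 = 106667.28 N
a = 106667.28 / 468154 = 0.2278 m/s2
dV = 0.2278 * 36 = 8.2 m/s

8.2 m/s


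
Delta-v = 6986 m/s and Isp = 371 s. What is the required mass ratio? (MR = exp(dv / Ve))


Ve = 371 * 9.81 = 3639.51 m/s
MR = exp(6986 / 3639.51) = 6.817

6.817


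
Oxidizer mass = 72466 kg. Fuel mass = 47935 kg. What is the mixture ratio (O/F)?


MR = 72466 / 47935 = 1.51

1.51


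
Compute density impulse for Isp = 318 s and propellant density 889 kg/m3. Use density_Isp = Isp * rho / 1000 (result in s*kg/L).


rho*Isp = 318 * 889 / 1000 = 283 s*kg/L

283 s*kg/L


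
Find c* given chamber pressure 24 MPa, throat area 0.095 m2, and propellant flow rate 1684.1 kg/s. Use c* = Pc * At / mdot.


c* = 24e6 * 0.095 / 1684.1 = 1354 m/s

1354 m/s


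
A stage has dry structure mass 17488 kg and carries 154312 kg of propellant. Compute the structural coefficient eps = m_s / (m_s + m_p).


eps = 17488 / (17488 + 154312) = 0.1018

0.1018


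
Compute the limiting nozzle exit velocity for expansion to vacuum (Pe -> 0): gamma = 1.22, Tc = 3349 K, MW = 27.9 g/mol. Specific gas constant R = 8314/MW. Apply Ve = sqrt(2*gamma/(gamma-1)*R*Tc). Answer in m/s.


R = 8314 / 27.9 = 297.99 J/(kg.K)
Ve = sqrt(2 * 1.22 / (1.22 - 1) * 297.99 * 3349) = 3327 m/s

3327 m/s


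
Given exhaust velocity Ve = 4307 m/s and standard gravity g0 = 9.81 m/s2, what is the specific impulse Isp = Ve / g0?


Isp = Ve / g0 = 4307 / 9.81 = 439.0 s

439.0 s


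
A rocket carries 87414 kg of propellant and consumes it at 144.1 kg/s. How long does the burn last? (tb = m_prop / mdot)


tb = 87414 / 144.1 = 606.6 s

606.6 s


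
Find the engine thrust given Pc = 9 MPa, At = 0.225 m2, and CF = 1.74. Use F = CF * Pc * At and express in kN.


F = 1.74 * 9e6 * 0.225 = 3.5235e+06 N = 3523.5 kN

3523.5 kN


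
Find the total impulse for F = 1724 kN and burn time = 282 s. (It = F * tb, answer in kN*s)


It = 1724 * 282 = 486168 kN*s

486168 kN*s


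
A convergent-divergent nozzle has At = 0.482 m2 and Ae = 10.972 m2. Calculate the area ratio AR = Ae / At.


AR = 10.972 / 0.482 = 22.8

22.8


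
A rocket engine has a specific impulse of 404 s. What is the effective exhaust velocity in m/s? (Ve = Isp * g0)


Ve = Isp * g0 = 404 * 9.81 = 3963.2 m/s

3963.2 m/s


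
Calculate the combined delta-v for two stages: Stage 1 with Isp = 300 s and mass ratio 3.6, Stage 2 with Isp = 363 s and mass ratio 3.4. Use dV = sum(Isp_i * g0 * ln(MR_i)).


dV1 = 300 * 9.81 * ln(3.6) = 3769.8 m/s
dV2 = 363 * 9.81 * ln(3.4) = 4357.9 m/s
Total dV = 3769.8 + 4357.9 = 8127.7 m/s ~ 8128 m/s

8128 m/s


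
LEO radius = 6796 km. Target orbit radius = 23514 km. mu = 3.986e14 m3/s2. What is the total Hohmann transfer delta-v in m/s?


V1 = sqrt(mu/r1) = 7658.47 m/s
dV1 = V1*(sqrt(2*r2/(r1+r2)) - 1) = 1881.07 m/s
V2 = sqrt(mu/r2) = 4117.23 m/s
dV2 = V2*(1 - sqrt(2*r1/(r1+r2))) = 1360.12 m/s
Total dV = 3241 m/s

3241 m/s


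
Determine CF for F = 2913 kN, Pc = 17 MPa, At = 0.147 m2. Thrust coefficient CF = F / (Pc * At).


CF = 2913000 / (17e6 * 0.147) = 1.17

1.17


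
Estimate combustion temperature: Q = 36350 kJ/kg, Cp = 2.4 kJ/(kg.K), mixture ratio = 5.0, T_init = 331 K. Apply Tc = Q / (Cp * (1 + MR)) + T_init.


Tc = 36350 / (2.4 * (1 + 5.0)) + 331 = 2855 K

2855 K


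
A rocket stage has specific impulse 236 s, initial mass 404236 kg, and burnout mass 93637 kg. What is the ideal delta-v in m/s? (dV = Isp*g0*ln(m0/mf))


Ve = 236 * 9.81 = 2315.16 m/s
dV = 2315.16 * ln(404236/93637) = 3386 m/s

3386 m/s


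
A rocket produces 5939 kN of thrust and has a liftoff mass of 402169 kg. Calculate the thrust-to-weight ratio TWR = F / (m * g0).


TWR = 5939000 / (402169 * 9.81) = 1.51

1.51


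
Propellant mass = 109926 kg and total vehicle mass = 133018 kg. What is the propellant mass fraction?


PMF = 109926 / 133018 = 0.826

0.826


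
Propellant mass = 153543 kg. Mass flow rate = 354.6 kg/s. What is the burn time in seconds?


tb = 153543 / 354.6 = 433.0 s

433.0 s


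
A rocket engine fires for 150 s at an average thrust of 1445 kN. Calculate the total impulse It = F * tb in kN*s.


It = 1445 * 150 = 216750 kN*s

216750 kN*s


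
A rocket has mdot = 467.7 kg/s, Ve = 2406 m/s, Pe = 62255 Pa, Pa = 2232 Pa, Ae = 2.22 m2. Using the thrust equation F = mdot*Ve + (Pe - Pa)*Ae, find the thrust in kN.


F = 467.7 * 2406 + (62255 - 2232) * 2.22 = 1.2585e+06 N = 1258.5 kN

1258.5 kN


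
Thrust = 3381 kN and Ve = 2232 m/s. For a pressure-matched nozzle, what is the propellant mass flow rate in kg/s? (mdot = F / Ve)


mdot = F / Ve = 3381000 / 2232 = 1514.8 kg/s

1514.8 kg/s


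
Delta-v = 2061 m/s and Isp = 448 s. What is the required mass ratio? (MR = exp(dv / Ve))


Ve = 448 * 9.81 = 4394.88 m/s
MR = exp(2061 / 4394.88) = 1.598

1.598


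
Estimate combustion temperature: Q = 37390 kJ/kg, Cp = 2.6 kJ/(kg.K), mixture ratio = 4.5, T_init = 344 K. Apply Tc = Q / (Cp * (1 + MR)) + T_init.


Tc = 37390 / (2.6 * (1 + 4.5)) + 344 = 2959 K

2959 K


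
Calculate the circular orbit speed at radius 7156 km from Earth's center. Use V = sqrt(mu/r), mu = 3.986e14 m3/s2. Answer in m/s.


V = sqrt(3.986e14 / 7156000) = 7463 m/s

7463 m/s


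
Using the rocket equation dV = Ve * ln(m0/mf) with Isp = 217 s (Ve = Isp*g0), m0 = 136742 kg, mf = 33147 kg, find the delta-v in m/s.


Ve = 217 * 9.81 = 2128.77 m/s
dV = 2128.77 * ln(136742/33147) = 3017 m/s

3017 m/s


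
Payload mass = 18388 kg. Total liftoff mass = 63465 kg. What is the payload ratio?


PR = 18388 / 63465 = 0.2897

0.2897


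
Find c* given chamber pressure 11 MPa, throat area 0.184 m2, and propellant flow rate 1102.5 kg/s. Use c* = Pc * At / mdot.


c* = 11e6 * 0.184 / 1102.5 = 1836 m/s

1836 m/s


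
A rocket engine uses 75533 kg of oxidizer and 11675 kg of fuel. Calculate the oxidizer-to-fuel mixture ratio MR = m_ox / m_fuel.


MR = 75533 / 11675 = 6.47

6.47


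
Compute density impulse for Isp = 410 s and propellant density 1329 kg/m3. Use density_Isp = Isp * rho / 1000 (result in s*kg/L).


rho*Isp = 410 * 1329 / 1000 = 545 s*kg/L

545 s*kg/L


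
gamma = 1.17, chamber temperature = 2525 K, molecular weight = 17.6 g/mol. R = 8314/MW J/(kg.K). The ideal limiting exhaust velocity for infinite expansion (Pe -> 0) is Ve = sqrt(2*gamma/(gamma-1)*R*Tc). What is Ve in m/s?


R = 8314 / 17.6 = 472.39 J/(kg.K)
Ve = sqrt(2 * 1.17 / (1.17 - 1) * 472.39 * 2525) = 4052 m/s

4052 m/s


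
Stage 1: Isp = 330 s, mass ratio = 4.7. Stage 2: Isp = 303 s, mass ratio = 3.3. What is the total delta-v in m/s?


dV1 = 330 * 9.81 * ln(4.7) = 5009.9 m/s
dV2 = 303 * 9.81 * ln(3.3) = 3548.9 m/s
Total dV = 5009.9 + 3548.9 = 8558.8 m/s ~ 8559 m/s

8559 m/s


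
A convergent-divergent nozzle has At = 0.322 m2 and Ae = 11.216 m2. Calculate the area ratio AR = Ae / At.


AR = 11.216 / 0.322 = 34.8

34.8


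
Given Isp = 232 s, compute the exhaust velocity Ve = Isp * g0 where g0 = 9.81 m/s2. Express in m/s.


Ve = Isp * g0 = 232 * 9.81 = 2275.9 m/s

2275.9 m/s


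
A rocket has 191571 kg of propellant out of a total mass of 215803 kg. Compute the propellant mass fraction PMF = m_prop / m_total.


PMF = 191571 / 215803 = 0.888

0.888


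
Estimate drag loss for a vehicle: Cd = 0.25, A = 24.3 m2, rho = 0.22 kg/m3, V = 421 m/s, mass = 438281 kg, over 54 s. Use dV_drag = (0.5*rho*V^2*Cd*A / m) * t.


D = 0.5 * 0.22 * 421^2 * 0.25 * 24.3 = 118441.3 N
a = 118441.3 / 438281 = 0.2702 m/s2
dV = 0.2702 * 54 = 14.6 m/s

14.6 m/s


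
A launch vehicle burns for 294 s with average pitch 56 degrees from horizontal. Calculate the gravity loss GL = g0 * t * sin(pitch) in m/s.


GL = 9.81 * 294 * sin(56 deg) = 2391 m/s

2391 m/s


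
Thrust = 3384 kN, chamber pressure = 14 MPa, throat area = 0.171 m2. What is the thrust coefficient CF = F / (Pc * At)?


CF = 3384000 / (14e6 * 0.171) = 1.41

1.41


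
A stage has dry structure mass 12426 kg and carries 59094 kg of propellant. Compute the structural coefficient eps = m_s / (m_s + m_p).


eps = 12426 / (12426 + 59094) = 0.1737

0.1737


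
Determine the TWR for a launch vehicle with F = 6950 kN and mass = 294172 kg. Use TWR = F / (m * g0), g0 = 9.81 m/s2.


TWR = 6950000 / (294172 * 9.81) = 2.41

2.41


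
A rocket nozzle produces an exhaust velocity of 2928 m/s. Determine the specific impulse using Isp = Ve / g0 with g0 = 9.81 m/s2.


Isp = Ve / g0 = 2928 / 9.81 = 298.5 s

298.5 s


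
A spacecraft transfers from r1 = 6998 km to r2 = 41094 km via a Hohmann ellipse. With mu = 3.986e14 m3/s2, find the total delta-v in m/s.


V1 = sqrt(mu/r1) = 7547.13 m/s
dV1 = V1*(sqrt(2*r2/(r1+r2)) - 1) = 2319.06 m/s
V2 = sqrt(mu/r2) = 3114.44 m/s
dV2 = V2*(1 - sqrt(2*r1/(r1+r2))) = 1434.3 m/s
Total dV = 3753 m/s

3753 m/s


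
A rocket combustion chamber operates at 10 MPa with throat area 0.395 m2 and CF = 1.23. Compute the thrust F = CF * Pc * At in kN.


F = 1.23 * 10e6 * 0.395 = 4.8585e+06 N = 4858.5 kN

4858.5 kN


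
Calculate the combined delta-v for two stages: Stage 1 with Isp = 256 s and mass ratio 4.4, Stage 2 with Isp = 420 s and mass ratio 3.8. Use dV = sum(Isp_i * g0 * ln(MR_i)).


dV1 = 256 * 9.81 * ln(4.4) = 3720.8 m/s
dV2 = 420 * 9.81 * ln(3.8) = 5500.5 m/s
Total dV = 3720.8 + 5500.5 = 9221.3 m/s ~ 9221 m/s

9221 m/s


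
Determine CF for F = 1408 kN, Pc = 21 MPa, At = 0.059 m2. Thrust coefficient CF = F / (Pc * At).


CF = 1408000 / (21e6 * 0.059) = 1.14

1.14


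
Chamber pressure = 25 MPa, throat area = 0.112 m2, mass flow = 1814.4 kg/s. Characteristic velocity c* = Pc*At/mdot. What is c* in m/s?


c* = 25e6 * 0.112 / 1814.4 = 1543 m/s

1543 m/s


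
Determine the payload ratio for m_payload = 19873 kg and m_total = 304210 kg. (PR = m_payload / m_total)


PR = 19873 / 304210 = 0.0653

0.0653


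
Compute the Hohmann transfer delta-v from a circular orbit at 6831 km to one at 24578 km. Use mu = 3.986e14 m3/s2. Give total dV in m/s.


V1 = sqrt(mu/r1) = 7638.82 m/s
dV1 = V1*(sqrt(2*r2/(r1+r2)) - 1) = 1917.43 m/s
V2 = sqrt(mu/r2) = 4027.13 m/s
dV2 = V2*(1 - sqrt(2*r1/(r1+r2))) = 1371.14 m/s
Total dV = 3289 m/s

3289 m/s


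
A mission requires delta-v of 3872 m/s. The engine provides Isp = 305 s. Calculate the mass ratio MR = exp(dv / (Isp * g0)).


Ve = 305 * 9.81 = 2992.05 m/s
MR = exp(3872 / 2992.05) = 3.648

3.648


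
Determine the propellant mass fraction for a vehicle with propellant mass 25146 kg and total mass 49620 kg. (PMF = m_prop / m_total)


PMF = 25146 / 49620 = 0.507

0.507


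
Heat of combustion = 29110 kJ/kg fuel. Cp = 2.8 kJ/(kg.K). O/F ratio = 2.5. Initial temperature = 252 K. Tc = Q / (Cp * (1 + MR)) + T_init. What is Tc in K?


Tc = 29110 / (2.8 * (1 + 2.5)) + 252 = 3222 K

3222 K


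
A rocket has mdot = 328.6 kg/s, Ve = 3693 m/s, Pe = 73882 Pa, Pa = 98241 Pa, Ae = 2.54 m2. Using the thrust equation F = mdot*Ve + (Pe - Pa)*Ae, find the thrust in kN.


F = 328.6 * 3693 + (73882 - 98241) * 2.54 = 1.1516e+06 N = 1151.6 kN

1151.6 kN


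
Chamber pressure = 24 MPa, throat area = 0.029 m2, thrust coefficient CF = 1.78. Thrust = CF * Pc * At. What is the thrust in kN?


F = 1.78 * 24e6 * 0.029 = 1.2389e+06 N = 1238.9 kN

1238.9 kN


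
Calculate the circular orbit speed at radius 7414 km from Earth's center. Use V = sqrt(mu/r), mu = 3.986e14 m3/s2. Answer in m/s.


V = sqrt(3.986e14 / 7414000) = 7332 m/s

7332 m/s


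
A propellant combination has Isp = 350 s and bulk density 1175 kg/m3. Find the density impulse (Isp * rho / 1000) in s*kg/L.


rho*Isp = 350 * 1175 / 1000 = 411 s*kg/L

411 s*kg/L


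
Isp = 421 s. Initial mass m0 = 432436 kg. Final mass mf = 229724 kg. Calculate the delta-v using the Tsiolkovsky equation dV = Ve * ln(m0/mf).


Ve = 421 * 9.81 = 4130.01 m/s
dV = 4130.01 * ln(432436/229724) = 2612 m/s

2612 m/s


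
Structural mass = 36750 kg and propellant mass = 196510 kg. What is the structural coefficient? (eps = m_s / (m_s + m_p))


eps = 36750 / (36750 + 196510) = 0.1575

0.1575


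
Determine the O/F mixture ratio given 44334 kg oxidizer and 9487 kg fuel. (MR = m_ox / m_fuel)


MR = 44334 / 9487 = 4.67

4.67


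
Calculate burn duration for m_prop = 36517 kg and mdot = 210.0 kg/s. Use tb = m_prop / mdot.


tb = 36517 / 210.0 = 173.9 s

173.9 s


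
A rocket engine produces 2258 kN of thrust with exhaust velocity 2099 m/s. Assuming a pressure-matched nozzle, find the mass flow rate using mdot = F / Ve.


mdot = F / Ve = 2258000 / 2099 = 1075.8 kg/s

1075.8 kg/s


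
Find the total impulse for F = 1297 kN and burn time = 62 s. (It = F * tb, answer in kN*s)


It = 1297 * 62 = 80414 kN*s

80414 kN*s


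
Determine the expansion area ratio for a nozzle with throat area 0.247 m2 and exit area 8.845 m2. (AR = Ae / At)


AR = 8.845 / 0.247 = 35.8

35.8


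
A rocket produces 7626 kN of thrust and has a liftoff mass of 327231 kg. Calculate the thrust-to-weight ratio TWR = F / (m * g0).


TWR = 7626000 / (327231 * 9.81) = 2.38

2.38


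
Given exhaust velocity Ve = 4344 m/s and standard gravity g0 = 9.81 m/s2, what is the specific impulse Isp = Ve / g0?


Isp = Ve / g0 = 4344 / 9.81 = 442.8 s

442.8 s


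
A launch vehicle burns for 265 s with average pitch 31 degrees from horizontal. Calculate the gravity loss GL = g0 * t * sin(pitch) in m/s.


GL = 9.81 * 265 * sin(31 deg) = 1339 m/s

1339 m/s


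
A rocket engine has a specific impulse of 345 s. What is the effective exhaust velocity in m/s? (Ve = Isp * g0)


Ve = Isp * g0 = 345 * 9.81 = 3384.5 m/s

3384.5 m/s


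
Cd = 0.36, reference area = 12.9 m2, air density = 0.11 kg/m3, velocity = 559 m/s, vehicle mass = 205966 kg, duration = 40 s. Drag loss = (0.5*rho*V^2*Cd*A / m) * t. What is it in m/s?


D = 0.5 * 0.11 * 559^2 * 0.36 * 12.9 = 79813.9 N
a = 79813.9 / 205966 = 0.3875 m/s2
dV = 0.3875 * 40 = 15.5 m/s

15.5 m/s


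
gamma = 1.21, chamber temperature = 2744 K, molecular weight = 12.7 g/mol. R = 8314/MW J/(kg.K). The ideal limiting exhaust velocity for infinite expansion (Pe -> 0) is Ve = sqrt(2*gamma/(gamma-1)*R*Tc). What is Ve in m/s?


R = 8314 / 12.7 = 654.65 J/(kg.K)
Ve = sqrt(2 * 1.21 / (1.21 - 1) * 654.65 * 2744) = 4550 m/s

4550 m/s


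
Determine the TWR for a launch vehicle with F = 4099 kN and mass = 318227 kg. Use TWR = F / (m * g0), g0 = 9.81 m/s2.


TWR = 4099000 / (318227 * 9.81) = 1.31

1.31


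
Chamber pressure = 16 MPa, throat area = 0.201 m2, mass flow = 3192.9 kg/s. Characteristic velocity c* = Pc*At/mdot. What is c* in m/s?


c* = 16e6 * 0.201 / 3192.9 = 1007 m/s

1007 m/s


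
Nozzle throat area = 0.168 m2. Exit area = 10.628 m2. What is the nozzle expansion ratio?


AR = 10.628 / 0.168 = 63.3

63.3


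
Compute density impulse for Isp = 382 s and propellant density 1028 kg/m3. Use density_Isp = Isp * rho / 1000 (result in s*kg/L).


rho*Isp = 382 * 1028 / 1000 = 393 s*kg/L

393 s*kg/L


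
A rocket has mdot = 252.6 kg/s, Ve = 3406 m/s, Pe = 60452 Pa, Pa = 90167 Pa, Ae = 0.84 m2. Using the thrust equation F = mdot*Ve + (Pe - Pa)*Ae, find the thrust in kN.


F = 252.6 * 3406 + (60452 - 90167) * 0.84 = 835395.0 N = 835.4 kN

835.4 kN


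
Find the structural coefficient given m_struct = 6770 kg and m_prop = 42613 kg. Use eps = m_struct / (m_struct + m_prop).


eps = 6770 / (6770 + 42613) = 0.1371

0.1371


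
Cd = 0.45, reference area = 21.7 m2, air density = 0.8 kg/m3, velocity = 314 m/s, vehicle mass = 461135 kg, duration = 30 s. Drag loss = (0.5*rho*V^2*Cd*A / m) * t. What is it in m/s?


D = 0.5 * 0.8 * 314^2 * 0.45 * 21.7 = 385115.98 N
a = 385115.98 / 461135 = 0.8351 m/s2
dV = 0.8351 * 30 = 25.1 m/s

25.1 m/s


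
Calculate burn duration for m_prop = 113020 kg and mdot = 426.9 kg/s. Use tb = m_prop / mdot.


tb = 113020 / 426.9 = 264.7 s

264.7 s


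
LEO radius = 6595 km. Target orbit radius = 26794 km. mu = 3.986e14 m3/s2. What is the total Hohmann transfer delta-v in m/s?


V1 = sqrt(mu/r1) = 7774.3 m/s
dV1 = V1*(sqrt(2*r2/(r1+r2)) - 1) = 2074.73 m/s
V2 = sqrt(mu/r2) = 3857.0 m/s
dV2 = V2*(1 - sqrt(2*r1/(r1+r2))) = 1432.79 m/s
Total dV = 3508 m/s

3508 m/s


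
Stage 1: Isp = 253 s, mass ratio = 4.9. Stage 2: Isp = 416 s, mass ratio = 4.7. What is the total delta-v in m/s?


dV1 = 253 * 9.81 * ln(4.9) = 3944.4 m/s
dV2 = 416 * 9.81 * ln(4.7) = 6315.5 m/s
Total dV = 3944.4 + 6315.5 = 10259.9 m/s ~ 10260 m/s

10260 m/s


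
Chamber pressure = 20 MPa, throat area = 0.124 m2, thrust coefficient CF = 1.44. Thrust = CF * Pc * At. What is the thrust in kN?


F = 1.44 * 20e6 * 0.124 = 3.5712e+06 N = 3571.2 kN

3571.2 kN


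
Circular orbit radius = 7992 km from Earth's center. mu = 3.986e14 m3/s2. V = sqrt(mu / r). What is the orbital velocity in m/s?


V = sqrt(3.986e14 / 7992000) = 7062 m/s

7062 m/s


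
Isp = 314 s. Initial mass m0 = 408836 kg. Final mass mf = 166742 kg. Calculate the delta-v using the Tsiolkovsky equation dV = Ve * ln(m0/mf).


Ve = 314 * 9.81 = 3080.34 m/s
dV = 3080.34 * ln(408836/166742) = 2763 m/s

2763 m/s


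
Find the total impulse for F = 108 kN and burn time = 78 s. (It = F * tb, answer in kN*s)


It = 108 * 78 = 8424 kN*s

8424 kN*s


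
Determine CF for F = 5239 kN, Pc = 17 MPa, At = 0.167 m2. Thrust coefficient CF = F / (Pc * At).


CF = 5239000 / (17e6 * 0.167) = 1.85

1.85


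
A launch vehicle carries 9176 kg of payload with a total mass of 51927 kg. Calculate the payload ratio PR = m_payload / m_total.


PR = 9176 / 51927 = 0.1767

0.1767


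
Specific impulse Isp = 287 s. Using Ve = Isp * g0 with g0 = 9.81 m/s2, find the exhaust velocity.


Ve = Isp * g0 = 287 * 9.81 = 2815.5 m/s

2815.5 m/s


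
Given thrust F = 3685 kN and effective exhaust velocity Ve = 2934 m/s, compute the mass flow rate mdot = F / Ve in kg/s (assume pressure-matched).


mdot = F / Ve = 3685000 / 2934 = 1256.0 kg/s

1256.0 kg/s


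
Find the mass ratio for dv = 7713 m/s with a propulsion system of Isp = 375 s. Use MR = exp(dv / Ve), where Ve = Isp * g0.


Ve = 375 * 9.81 = 3678.75 m/s
MR = exp(7713 / 3678.75) = 8.139

8.139


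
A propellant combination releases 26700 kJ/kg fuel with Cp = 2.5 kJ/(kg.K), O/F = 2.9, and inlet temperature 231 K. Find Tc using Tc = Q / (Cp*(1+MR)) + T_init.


Tc = 26700 / (2.5 * (1 + 2.9)) + 231 = 2969 K

2969 K


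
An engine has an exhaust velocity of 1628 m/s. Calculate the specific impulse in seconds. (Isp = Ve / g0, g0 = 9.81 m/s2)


Isp = Ve / g0 = 1628 / 9.81 = 166.0 s

166.0 s


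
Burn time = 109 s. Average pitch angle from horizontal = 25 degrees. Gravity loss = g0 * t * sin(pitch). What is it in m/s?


GL = 9.81 * 109 * sin(25 deg) = 452 m/s

452 m/s


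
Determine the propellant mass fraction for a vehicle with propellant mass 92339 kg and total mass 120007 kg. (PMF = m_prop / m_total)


PMF = 92339 / 120007 = 0.769

0.769


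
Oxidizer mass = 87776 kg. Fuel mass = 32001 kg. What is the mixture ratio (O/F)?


MR = 87776 / 32001 = 2.74

2.74


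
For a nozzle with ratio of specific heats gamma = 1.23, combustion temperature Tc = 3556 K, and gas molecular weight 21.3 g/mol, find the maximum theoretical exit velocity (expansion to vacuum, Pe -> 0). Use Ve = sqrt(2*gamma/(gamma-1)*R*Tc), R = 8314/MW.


R = 8314 / 21.3 = 390.33 J/(kg.K)
Ve = sqrt(2 * 1.23 / (1.23 - 1) * 390.33 * 3556) = 3853 m/s

3853 m/s


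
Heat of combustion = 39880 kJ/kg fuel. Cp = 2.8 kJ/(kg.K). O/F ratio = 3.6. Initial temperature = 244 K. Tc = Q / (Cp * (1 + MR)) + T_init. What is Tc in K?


Tc = 39880 / (2.8 * (1 + 3.6)) + 244 = 3340 K

3340 K


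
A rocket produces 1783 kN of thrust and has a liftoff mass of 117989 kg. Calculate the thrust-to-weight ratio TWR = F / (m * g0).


TWR = 1783000 / (117989 * 9.81) = 1.54

1.54


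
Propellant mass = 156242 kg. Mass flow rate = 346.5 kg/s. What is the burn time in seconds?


tb = 156242 / 346.5 = 450.9 s

450.9 s


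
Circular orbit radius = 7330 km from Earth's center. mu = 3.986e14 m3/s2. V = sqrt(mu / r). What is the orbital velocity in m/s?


V = sqrt(3.986e14 / 7330000) = 7374 m/s

7374 m/s


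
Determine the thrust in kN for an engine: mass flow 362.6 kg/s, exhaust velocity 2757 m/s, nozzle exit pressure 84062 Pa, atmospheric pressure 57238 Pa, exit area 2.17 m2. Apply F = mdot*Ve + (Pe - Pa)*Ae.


F = 362.6 * 2757 + (84062 - 57238) * 2.17 = 1.0579e+06 N = 1057.9 kN

1057.9 kN


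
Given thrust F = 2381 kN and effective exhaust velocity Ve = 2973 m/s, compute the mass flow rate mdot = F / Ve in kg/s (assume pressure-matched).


mdot = F / Ve = 2381000 / 2973 = 800.9 kg/s

800.9 kg/s


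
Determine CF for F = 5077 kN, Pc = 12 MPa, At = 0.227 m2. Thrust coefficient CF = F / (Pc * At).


CF = 5077000 / (12e6 * 0.227) = 1.86

1.86


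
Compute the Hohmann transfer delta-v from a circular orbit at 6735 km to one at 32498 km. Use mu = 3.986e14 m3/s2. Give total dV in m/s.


V1 = sqrt(mu/r1) = 7693.07 m/s
dV1 = V1*(sqrt(2*r2/(r1+r2)) - 1) = 2208.8 m/s
V2 = sqrt(mu/r2) = 3502.2 m/s
dV2 = V2*(1 - sqrt(2*r1/(r1+r2))) = 1450.1 m/s
Total dV = 3659 m/s

3659 m/s


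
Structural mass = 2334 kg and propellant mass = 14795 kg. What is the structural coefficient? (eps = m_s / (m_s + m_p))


eps = 2334 / (2334 + 14795) = 0.1363

0.1363


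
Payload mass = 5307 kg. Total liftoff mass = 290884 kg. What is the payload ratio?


PR = 5307 / 290884 = 0.0182

0.0182


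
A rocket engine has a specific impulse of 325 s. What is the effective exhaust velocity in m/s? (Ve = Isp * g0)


Ve = Isp * g0 = 325 * 9.81 = 3188.2 m/s

3188.2 m/s


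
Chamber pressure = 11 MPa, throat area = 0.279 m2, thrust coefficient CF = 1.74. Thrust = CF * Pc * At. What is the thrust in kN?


F = 1.74 * 11e6 * 0.279 = 5.3401e+06 N = 5340.1 kN

5340.1 kN


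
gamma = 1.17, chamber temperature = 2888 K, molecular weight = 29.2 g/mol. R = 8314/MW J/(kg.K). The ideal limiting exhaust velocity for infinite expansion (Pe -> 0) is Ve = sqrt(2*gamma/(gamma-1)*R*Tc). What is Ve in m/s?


R = 8314 / 29.2 = 284.73 J/(kg.K)
Ve = sqrt(2 * 1.17 / (1.17 - 1) * 284.73 * 2888) = 3364 m/s

3364 m/s


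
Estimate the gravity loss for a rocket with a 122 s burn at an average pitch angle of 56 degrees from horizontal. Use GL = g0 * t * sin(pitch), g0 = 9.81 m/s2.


GL = 9.81 * 122 * sin(56 deg) = 992 m/s

992 m/s


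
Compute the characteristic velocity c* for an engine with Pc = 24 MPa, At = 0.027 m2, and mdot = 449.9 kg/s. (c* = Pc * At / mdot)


c* = 24e6 * 0.027 / 449.9 = 1440 m/s

1440 m/s


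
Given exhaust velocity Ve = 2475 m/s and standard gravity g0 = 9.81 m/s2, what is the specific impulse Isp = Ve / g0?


Isp = Ve / g0 = 2475 / 9.81 = 252.3 s

252.3 s


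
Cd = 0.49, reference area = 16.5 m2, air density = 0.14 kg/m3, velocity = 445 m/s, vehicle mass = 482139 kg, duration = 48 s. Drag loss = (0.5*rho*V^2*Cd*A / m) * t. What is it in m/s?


D = 0.5 * 0.14 * 445^2 * 0.49 * 16.5 = 112072.25 N
a = 112072.25 / 482139 = 0.2324 m/s2
dV = 0.2324 * 48 = 11.2 m/s

11.2 m/s


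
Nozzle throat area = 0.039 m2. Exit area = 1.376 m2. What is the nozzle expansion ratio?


AR = 1.376 / 0.039 = 35.3

35.3


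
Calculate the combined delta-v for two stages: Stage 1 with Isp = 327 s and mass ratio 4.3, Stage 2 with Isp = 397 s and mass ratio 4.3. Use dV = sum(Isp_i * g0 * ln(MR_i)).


dV1 = 327 * 9.81 * ln(4.3) = 4679.0 m/s
dV2 = 397 * 9.81 * ln(4.3) = 5680.7 m/s
Total dV = 4679.0 + 5680.7 = 10359.7 m/s ~ 10360 m/s

10360 m/s


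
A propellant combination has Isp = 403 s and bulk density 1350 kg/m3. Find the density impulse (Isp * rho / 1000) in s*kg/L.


rho*Isp = 403 * 1350 / 1000 = 544 s*kg/L

544 s*kg/L


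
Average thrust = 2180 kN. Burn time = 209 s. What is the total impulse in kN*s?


It = 2180 * 209 = 455620 kN*s

455620 kN*s


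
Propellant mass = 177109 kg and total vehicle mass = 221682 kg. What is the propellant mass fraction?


PMF = 177109 / 221682 = 0.799

0.799


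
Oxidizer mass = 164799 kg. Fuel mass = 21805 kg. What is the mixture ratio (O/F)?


MR = 164799 / 21805 = 7.56

7.56


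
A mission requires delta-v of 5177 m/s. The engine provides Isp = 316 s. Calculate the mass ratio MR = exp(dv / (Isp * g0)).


Ve = 316 * 9.81 = 3099.96 m/s
MR = exp(5177 / 3099.96) = 5.312

5.312


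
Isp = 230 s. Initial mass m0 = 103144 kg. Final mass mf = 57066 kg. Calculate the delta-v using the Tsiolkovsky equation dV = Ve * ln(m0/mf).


Ve = 230 * 9.81 = 2256.3 m/s
dV = 2256.3 * ln(103144/57066) = 1336 m/s

1336 m/s


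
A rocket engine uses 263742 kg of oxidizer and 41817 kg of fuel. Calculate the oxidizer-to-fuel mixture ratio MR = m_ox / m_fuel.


MR = 263742 / 41817 = 6.31

6.31


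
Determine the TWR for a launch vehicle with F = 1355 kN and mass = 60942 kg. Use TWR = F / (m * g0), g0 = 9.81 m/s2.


TWR = 1355000 / (60942 * 9.81) = 2.27

2.27


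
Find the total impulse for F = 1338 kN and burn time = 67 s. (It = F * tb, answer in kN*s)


It = 1338 * 67 = 89646 kN*s

89646 kN*s


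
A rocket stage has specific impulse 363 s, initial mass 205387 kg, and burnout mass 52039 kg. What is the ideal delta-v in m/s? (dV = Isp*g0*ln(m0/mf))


Ve = 363 * 9.81 = 3561.03 m/s
dV = 3561.03 * ln(205387/52039) = 4889 m/s

4889 m/s


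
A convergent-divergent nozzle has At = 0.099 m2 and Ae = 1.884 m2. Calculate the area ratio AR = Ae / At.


AR = 1.884 / 0.099 = 19.0

19.0


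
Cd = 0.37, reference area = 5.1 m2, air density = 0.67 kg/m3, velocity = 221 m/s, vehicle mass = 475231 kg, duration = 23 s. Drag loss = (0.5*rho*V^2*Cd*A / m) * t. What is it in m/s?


D = 0.5 * 0.67 * 221^2 * 0.37 * 5.1 = 30874.59 N
a = 30874.59 / 475231 = 0.065 m/s2
dV = 0.065 * 23 = 1.5 m/s

1.5 m/s


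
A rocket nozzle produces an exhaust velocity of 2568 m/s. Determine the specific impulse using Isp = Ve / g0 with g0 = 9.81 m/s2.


Isp = Ve / g0 = 2568 / 9.81 = 261.8 s

261.8 s


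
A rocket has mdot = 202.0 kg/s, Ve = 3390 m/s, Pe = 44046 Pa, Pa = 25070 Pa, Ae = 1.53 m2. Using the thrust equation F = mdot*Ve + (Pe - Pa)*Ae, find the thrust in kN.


F = 202.0 * 3390 + (44046 - 25070) * 1.53 = 713813.0 N = 713.8 kN

713.8 kN


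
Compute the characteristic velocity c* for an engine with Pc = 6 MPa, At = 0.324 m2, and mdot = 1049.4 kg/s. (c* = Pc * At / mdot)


c* = 6e6 * 0.324 / 1049.4 = 1852 m/s

1852 m/s


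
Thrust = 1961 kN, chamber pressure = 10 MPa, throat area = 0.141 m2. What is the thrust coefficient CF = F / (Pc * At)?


CF = 1961000 / (10e6 * 0.141) = 1.39

1.39


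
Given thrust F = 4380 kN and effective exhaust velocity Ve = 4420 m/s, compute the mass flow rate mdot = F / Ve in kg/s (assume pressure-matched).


mdot = F / Ve = 4380000 / 4420 = 991.0 kg/s

991.0 kg/s


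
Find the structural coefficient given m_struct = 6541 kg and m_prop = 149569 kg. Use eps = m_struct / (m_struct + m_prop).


eps = 6541 / (6541 + 149569) = 0.0419

0.0419


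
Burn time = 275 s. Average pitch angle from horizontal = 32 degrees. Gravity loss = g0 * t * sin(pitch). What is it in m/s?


GL = 9.81 * 275 * sin(32 deg) = 1430 m/s

1430 m/s


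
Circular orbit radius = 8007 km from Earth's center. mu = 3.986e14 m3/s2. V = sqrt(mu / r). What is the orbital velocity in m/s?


V = sqrt(3.986e14 / 8007000) = 7056 m/s

7056 m/s


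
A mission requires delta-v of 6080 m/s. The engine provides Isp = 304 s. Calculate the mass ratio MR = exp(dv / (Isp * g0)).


Ve = 304 * 9.81 = 2982.24 m/s
MR = exp(6080 / 2982.24) = 7.681

7.681


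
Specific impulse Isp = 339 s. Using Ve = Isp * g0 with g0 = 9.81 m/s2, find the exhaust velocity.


Ve = Isp * g0 = 339 * 9.81 = 3325.6 m/s

3325.6 m/s


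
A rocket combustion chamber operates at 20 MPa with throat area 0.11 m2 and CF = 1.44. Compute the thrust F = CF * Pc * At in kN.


F = 1.44 * 20e6 * 0.11 = 3.1680e+06 N = 3168.0 kN

3168.0 kN


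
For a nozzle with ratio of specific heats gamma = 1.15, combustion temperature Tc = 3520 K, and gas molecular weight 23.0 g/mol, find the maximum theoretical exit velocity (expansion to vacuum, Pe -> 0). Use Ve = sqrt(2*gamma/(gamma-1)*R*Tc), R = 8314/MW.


R = 8314 / 23.0 = 361.48 J/(kg.K)
Ve = sqrt(2 * 1.15 / (1.15 - 1) * 361.48 * 3520) = 4417 m/s

4417 m/s


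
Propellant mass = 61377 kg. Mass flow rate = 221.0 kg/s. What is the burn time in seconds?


tb = 61377 / 221.0 = 277.7 s

277.7 s


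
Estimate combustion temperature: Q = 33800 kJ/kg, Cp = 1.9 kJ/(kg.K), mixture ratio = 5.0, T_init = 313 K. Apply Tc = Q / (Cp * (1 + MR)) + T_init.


Tc = 33800 / (1.9 * (1 + 5.0)) + 313 = 3278 K

3278 K


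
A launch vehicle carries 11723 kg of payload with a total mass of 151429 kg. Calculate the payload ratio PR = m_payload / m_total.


PR = 11723 / 151429 = 0.0774

0.0774


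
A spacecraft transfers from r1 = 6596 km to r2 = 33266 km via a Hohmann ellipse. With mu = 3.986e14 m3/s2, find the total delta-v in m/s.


V1 = sqrt(mu/r1) = 7773.71 m/s
dV1 = V1*(sqrt(2*r2/(r1+r2)) - 1) = 2269.3 m/s
V2 = sqrt(mu/r2) = 3461.53 m/s
dV2 = V2*(1 - sqrt(2*r1/(r1+r2))) = 1470.2 m/s
Total dV = 3740 m/s

3740 m/s


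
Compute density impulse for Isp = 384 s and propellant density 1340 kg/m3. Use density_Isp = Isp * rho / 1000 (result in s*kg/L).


rho*Isp = 384 * 1340 / 1000 = 515 s*kg/L

515 s*kg/L


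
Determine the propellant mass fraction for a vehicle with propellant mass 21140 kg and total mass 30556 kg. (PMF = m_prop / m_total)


PMF = 21140 / 30556 = 0.692

0.692


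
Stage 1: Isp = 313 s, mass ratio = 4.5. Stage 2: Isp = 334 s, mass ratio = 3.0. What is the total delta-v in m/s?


dV1 = 313 * 9.81 * ln(4.5) = 4618.3 m/s
dV2 = 334 * 9.81 * ln(3.0) = 3599.6 m/s
Total dV = 4618.3 + 3599.6 = 8217.9 m/s ~ 8218 m/s

8218 m/s


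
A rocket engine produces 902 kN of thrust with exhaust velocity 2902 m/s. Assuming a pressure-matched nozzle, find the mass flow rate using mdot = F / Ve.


mdot = F / Ve = 902000 / 2902 = 310.8 kg/s

310.8 kg/s


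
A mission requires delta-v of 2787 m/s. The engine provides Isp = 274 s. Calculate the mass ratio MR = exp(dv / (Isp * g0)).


Ve = 274 * 9.81 = 2687.94 m/s
MR = exp(2787 / 2687.94) = 2.82

2.82


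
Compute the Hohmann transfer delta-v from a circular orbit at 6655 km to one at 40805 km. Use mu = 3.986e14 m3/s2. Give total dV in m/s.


V1 = sqrt(mu/r1) = 7739.17 m/s
dV1 = V1*(sqrt(2*r2/(r1+r2)) - 1) = 2409.34 m/s
V2 = sqrt(mu/r2) = 3125.45 m/s
dV2 = V2*(1 - sqrt(2*r1/(r1+r2))) = 1470.3 m/s
Total dV = 3880 m/s

3880 m/s


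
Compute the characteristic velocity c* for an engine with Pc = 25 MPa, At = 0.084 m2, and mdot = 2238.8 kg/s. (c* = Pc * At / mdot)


c* = 25e6 * 0.084 / 2238.8 = 938 m/s

938 m/s


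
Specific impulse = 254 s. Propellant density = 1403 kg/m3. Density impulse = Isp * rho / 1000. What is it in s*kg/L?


rho*Isp = 254 * 1403 / 1000 = 356 s*kg/L

356 s*kg/L


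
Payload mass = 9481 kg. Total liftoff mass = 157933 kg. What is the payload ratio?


PR = 9481 / 157933 = 0.06

0.06


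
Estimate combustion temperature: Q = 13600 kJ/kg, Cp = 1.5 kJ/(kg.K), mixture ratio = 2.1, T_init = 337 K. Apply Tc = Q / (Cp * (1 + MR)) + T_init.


Tc = 13600 / (1.5 * (1 + 2.1)) + 337 = 3262 K

3262 K


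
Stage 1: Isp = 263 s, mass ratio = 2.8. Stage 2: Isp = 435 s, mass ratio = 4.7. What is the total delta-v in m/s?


dV1 = 263 * 9.81 * ln(2.8) = 2656.4 m/s
dV2 = 435 * 9.81 * ln(4.7) = 6604.0 m/s
Total dV = 2656.4 + 6604.0 = 9260.4 m/s ~ 9260 m/s

9260 m/s


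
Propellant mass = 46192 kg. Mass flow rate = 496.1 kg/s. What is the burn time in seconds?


tb = 46192 / 496.1 = 93.1 s

93.1 s


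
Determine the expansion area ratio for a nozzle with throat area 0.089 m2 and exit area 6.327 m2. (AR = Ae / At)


AR = 6.327 / 0.089 = 71.1

71.1


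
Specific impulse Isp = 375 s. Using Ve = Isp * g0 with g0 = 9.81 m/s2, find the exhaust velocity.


Ve = Isp * g0 = 375 * 9.81 = 3678.8 m/s

3678.8 m/s


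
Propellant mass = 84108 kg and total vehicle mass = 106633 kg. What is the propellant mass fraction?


PMF = 84108 / 106633 = 0.789

0.789


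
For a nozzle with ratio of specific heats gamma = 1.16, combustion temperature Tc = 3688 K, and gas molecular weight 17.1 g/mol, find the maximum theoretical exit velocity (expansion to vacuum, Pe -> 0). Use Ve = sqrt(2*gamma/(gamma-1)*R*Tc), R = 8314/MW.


R = 8314 / 17.1 = 486.2 J/(kg.K)
Ve = sqrt(2 * 1.16 / (1.16 - 1) * 486.2 * 3688) = 5099 m/s

5099 m/s


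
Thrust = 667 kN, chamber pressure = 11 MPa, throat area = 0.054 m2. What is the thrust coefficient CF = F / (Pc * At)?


CF = 667000 / (11e6 * 0.054) = 1.12

1.12


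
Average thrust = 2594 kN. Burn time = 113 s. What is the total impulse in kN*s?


It = 2594 * 113 = 293122 kN*s

293122 kN*s


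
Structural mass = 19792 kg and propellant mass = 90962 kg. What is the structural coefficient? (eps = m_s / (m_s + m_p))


eps = 19792 / (19792 + 90962) = 0.1787

0.1787
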